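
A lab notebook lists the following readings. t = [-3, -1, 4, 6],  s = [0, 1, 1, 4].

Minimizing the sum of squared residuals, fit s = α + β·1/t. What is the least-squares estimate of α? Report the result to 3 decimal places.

α = 1.799

Sums needed: Σ1 = 4, Σ1/t = -11/12, Σ1/t·1/t = 173/144.
For Mᵀs: Σs = 6, Σ1/t·s = -1/12.
Eliminating β: (173/144)·(row 1) − (-11/12)·(row 2) gives (571/144)·α = (173/144)·6 − (-11/12)·(-1/12) = 1027/144, so α = 1027/571.
Then β = ((-1/12) − (-11/12)·(1027/571))/(173/144) = 744/571.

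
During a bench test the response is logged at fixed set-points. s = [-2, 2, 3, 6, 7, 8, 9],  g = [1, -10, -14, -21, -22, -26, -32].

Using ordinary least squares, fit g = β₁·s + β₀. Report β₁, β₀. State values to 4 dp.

β₁ = -2.7938, β₀ = -4.5438

MᵀM·[β₁, β₀]ᵀ = Mᵀg reads: 247·β₁ + 33·β₀ = -840;  33·β₁ + 7·β₀ = -124.
Determinant 247·7 − 33² = 640.
β₁ = ((-840)·7 − 33·(-124))/640 = -447/160; β₀ = (247·(-124) − 33·(-840))/640 = -727/160.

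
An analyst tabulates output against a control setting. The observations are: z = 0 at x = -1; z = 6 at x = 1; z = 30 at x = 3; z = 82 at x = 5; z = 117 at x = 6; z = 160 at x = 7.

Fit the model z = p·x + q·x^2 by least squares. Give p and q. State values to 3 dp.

From the data, Σx·x = 121, Σx·x^2 = 711, Σx^2·x^2 = 4405.
Right-hand side: Σx·z = 2328, Σx^2·z = 14378.
AᵀA·[p, q]ᵀ = Aᵀz becomes [[121, 711]; [711, 4405]]·[p, q]ᵀ = [2328, 14378]ᵀ.
Δ = 121·4405 − 711² = 27484.
p = (2328·4405 − 711·14378)/27484 = 16041/13742; q = (121·14378 − 711·2328)/27484 = 42265/13742.

p = 1.167, q = 3.076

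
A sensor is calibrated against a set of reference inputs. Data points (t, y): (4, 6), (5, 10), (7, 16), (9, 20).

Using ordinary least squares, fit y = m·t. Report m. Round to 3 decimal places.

m = 2.140

Setting ∂/∂m … = 0 gives: 171·m = 366.
(Σt·t = 171, Σt·y = 366.)
m = 366/171 = 2.14035.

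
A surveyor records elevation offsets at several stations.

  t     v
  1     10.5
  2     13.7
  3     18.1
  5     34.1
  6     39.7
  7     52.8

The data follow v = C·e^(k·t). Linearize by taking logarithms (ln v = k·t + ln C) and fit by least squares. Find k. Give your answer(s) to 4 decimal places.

k = 0.2717

Linearized form: ln v = k·t + ln C. From the 6 transformed points,
Σt = 24.0000, Σ(t)² = 124.0000, Σln v = 19.0418, Σt·ln v = 83.7741.
Equations: 124.0000·k + 24.0000·ln C = 83.7741;  24.0000·k + 6·ln C = 19.0418.
Slope k = (n·Σt·ln v − Σt·Σln v)/(n·Σ(t)² − (Σt)²) = (6·83.7741 − 24.0000·19.0418)/168.0000 = 0.27167; ln C = (Σln v − k·Σt)/n = 2.08697.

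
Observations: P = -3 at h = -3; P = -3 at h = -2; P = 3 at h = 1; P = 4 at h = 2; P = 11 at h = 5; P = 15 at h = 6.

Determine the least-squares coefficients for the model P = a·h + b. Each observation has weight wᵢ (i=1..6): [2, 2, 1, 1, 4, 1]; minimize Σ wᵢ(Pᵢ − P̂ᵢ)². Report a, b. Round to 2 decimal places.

a = 1.92, b = 1.59

Sums needed: Σwᵢ·h·h = 167, Σwᵢ·h = 19, Σwᵢ·1 = 11.
Moment sums: Σwᵢ·h·P = 351, Σwᵢ·P = 54.
det = 167·11 − 19² = 1476.
a = (351·11 − 19·54)/1476 = 315/164; b = (167·54 − 19·351)/1476 = 261/164.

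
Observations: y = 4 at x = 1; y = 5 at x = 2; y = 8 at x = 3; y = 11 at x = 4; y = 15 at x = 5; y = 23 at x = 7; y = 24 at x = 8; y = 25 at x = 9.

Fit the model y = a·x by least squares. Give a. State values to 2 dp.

With design matrix M, MᵀM = [[249]] and Mᵀy = [735]ᵀ.
Hence a = 735 / 249 ≈ 2.95181.

a = 2.95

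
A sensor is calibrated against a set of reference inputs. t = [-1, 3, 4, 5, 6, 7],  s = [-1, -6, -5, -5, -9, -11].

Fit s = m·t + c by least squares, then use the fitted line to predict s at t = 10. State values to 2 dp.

The normal equations are: 136·m + 24·c = -193;  24·m + 6·c = -37.
Δ = 136·6 − 24² = 240.
m = ((-193)·6 − 24·(-37))/240 = -9/8; c = (136·(-37) − 24·(-193))/240 = -5/3.
At t = 10: ŝ = (-9/8)·(10) + (-5/3)·(1) = -155/12.

ŝ = -12.92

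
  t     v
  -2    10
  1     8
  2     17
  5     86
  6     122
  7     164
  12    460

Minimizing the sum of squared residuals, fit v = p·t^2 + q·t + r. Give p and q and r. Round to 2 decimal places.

MᵀM·[p, q, r]ᵀ = Mᵀv reads: 25091·p + 2413·q + 263·r = 80934;  2413·p + 263·q + 31·r = 7852;  263·p + 31·q + 7·r = 867.
Solving the 3×3 system (Gaussian elimination) gives p = 3747911/1238514, q = 2314655/1238514, r = 388970/206419.

p = 3.03, q = 1.87, r = 1.88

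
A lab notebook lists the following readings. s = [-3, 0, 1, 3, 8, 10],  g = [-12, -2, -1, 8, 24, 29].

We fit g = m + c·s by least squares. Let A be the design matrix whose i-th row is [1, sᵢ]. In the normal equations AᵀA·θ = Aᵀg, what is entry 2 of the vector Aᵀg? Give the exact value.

541

Entry 2 ↔ basis s, so (Aᵀg)_{2} = Σᵢ (s)·gᵢ = (-3)·(-12) + (0)·(-2) + (1)·(-1) + (3)·(8) + (8)·(24) + (10)·(29) = 541.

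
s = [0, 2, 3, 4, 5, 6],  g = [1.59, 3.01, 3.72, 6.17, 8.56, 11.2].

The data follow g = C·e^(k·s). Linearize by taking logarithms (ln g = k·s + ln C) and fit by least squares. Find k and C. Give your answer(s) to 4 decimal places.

k = 0.3335, C = 1.5405

With ln gᵢ as the transformed response and sᵢ as the regressor:
Σs = 20.0000, Σ(s)² = 90.0000, Σln g = 9.2621, Σs·ln g = 38.6548.
Normal system: [[90.0000, 20.0000]; [20.0000, 6]]·[k, ln C]ᵀ = [38.6548, 9.2621]ᵀ.
Solving (det = 140.0000): k = 0.33348, ln C = 0.43210, so C = exp(0.43210) = 1.54048.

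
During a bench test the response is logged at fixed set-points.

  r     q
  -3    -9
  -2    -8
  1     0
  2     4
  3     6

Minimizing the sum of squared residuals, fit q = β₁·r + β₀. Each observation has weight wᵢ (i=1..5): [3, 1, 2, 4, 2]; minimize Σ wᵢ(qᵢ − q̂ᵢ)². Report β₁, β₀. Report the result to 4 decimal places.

β₁ = 2.5866, β₀ = -1.6611

From the data, Σwᵢ·r·r = 67, Σwᵢ·r = 5, Σwᵢ·1 = 12.
Right-hand side: Σwᵢ·r·q = 165, Σwᵢ·q = -7.
Determinant 67·12 − 5² = 779.
β₁ = (165·12 − 5·(-7))/779 = 2015/779; β₀ = (67·(-7) − 5·165)/779 = -1294/779.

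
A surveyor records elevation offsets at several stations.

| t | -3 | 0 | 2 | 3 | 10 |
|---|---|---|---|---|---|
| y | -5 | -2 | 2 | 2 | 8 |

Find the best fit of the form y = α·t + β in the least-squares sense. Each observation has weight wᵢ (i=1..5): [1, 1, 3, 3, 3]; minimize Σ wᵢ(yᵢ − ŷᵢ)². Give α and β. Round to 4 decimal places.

With design matrix X, XᵀWX = [[348, 42]; [42, 11]] and XᵀWy = [285, 29]ᵀ.
Δ = 348·11 − 42² = 2064.
α = (285·11 − 42·29)/2064 = 639/688; β = (348·29 − 42·285)/2064 = -313/344.

α = 0.9288, β = -0.9099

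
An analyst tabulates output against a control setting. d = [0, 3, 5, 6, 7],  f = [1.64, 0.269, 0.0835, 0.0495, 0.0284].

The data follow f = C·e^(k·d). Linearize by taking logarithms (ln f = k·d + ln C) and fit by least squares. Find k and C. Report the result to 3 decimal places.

k = -0.580, C = 1.589

With ln fᵢ as the transformed response and dᵢ as the regressor:
Σd = 21.0000, Σ(d)² = 119.0000, Σln f = -9.8684, Σd·ln f = -59.3179.
Equations: 119.0000·k + 21.0000·ln C = -59.3179;  21.0000·k + 5·ln C = -9.8684.
Δ = 119.0000·5 − (21.0000)² = 154.0000; k = (-59.3179·5 − 21.0000·-9.8684)/154.0000 = -0.58022, ln C = (119.0000·-9.8684 − 21.0000·-59.3179)/154.0000 = 0.46322, so C = exp(0.46322) = 1.58919.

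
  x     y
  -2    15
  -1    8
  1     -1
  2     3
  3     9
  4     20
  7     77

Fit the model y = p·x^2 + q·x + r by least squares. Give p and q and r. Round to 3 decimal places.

p = 2.025, q = -3.353, r = 1.115

From the data, Σx^2·x^2 = 2772, Σx^2·x = 434, Σx^2 = 84, Σx·x = 84, Σx = 14, Σ1 = 7.
Right-hand side: Σx^2·y = 4253, Σx·y = 613, Σy = 131.
Normal equations: [[2772, 434, 84]; [434, 84, 14]; [84, 14, 7]]·[p, q, r]ᵀ = [4253, 613, 131]ᵀ.
Solving the 3×3 system (Gaussian elimination) gives p = 4055/2002, q = -959/286, r = 1116/1001.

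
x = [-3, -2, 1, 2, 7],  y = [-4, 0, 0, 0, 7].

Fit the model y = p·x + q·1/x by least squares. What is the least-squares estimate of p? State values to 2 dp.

With design matrix M, MᵀM = [[67, 5]; [5, 1439/882]] and Mᵀy = [61, 7/3]ᵀ.
det = 67·(1439/882) − 5² = 74363/882.
p = (61·(1439/882) − 5·(7/3))/(74363/882) = 77489/74363; q = (67·(7/3) − 5·61)/(74363/882) = -131124/74363.

p = 1.04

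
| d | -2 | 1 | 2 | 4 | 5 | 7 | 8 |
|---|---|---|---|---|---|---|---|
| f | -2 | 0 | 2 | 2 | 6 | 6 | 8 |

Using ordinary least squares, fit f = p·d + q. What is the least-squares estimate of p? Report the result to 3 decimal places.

Compute the Gram sums: Σd·d = 163, Σd = 25, Σ1 = 7.
For Xᵀf: Σd·f = 152, Σf = 22.
Determinant 163·7 − 25² = 516.
p = (152·7 − 25·22)/516 = 257/258; q = (163·22 − 25·152)/516 = -107/258.

p = 0.996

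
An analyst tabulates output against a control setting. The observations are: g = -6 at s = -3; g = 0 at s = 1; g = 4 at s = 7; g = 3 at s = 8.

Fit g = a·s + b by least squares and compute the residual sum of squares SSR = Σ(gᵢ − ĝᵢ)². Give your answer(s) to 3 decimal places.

SSR = 5.573

Setting ∂/∂a … = 0 gives: 123·a + 13·b = 70;  13·a + 4·b = 1.
Determinant 123·4 − 13² = 323.
a = (70·4 − 13·1)/323 = 267/323; b = (123·1 − 13·70)/323 = -787/323.
Residuals: -350/323, 520/323, 210/323, -20/17; SSR = 1800/323.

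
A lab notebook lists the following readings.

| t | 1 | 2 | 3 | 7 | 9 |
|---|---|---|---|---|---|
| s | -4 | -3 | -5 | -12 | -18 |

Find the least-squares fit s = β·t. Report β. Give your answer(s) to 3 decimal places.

The normal system AᵀA·[β]ᵀ = Aᵀs is [[144]]·[β]ᵀ = [-271]ᵀ.
β = (-271)/144 = -1.88194.

β = -1.882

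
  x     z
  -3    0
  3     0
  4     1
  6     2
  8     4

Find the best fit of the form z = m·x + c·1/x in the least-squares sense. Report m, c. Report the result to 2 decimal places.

m = 0.54, c = -5.00

Sums needed: Σx·x = 134, Σx·1/x = 5, Σ1/x·1/x = 21/64.
And Σx·z = 48, Σ1/x·z = 13/12.
Normal equations: [[134, 5]; [5, 21/64]]·[m, c]ᵀ = [48, 13/12]ᵀ.
det = 134·(21/64) − 5² = 607/32.
m = (48·(21/64) − 5·(13/12))/(607/32) = 992/1821; c = (134·(13/12) − 5·48)/(607/32) = -9104/1821.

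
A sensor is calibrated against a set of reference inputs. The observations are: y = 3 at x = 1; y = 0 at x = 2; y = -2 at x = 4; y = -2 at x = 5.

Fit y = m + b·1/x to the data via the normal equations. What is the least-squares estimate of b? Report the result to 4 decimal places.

Sums needed: Σ1 = 4, Σ1/x = 39/20, Σ1/x·1/x = 541/400.
And Σy = -1, Σ1/x·y = 21/10.
So MᵀM·[m, b]ᵀ = Mᵀy: [[4, 39/20]; [39/20, 541/400]]·[m, b]ᵀ = [-1, 21/10]ᵀ.
Eliminating b: (541/400)·(row 1) − (39/20)·(row 2) gives (643/400)·m = (541/400)·(-1) − (39/20)·(21/10) = -2179/400, so m = -2179/643.
Then b = ((21/10) − (39/20)·(-2179/643))/(541/400) = 4140/643.

b = 6.4386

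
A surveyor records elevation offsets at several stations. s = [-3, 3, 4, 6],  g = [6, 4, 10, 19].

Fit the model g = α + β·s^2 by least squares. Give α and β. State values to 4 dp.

α = 0.7495, β = 0.5143

With design matrix X, XᵀX = [[4, 70]; [70, 1714]] and Xᵀg = [39, 934]ᵀ.
Eliminating β: 1714·(row 1) − 70·(row 2) gives 1956·α = 1714·39 − 70·934 = 1466, so α = 733/978.
Then β = (934 − 70·(733/978))/1714 = 503/978.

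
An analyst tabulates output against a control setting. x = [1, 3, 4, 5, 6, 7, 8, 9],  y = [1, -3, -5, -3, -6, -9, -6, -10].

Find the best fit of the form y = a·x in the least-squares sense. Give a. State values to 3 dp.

Normal-equation sums: Σx·x = 281.
Moment sums: Σx·y = -280.
Hence a = -280 / 281 ≈ -0.996441.

a = -0.996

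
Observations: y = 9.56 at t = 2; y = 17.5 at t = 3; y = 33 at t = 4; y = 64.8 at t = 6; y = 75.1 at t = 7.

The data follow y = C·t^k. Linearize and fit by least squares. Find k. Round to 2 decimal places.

Taking logs, ln y = k·ln t + ln C, so regress ln y on ln t.
Σln t = 6.9157, Σ(ln t)² = 10.6062, Σln y = 17.1064, Σln t·ln y = 25.4345.
Equations: 10.6062·k + 6.9157·ln C = 25.4345;  6.9157·k + 5·ln C = 17.1064.
Solving (det = 5.2037): k = 1.70440, ln C = 1.06385.

k = 1.70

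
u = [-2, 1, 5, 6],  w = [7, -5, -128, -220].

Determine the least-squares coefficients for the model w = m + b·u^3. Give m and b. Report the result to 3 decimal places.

m = -2.435, b = -1.007

Forming XᵀX = [[4, 334]; [334, 62346]] and Xᵀw = [-346, -63581]ᵀ gives XᵀX·[m, b]ᵀ = Xᵀw.
Determinant 4·62346 − 334² = 137828.
m = ((-346)·62346 − 334·(-63581))/137828 = -167831/68914; b = (4·(-63581) − 334·(-346))/137828 = -34690/34457.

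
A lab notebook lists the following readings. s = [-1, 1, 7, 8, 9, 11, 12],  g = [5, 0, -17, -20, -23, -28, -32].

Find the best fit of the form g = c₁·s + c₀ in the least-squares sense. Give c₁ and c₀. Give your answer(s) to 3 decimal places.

c₁ = -2.825, c₀ = 2.540

MᵀM·[c₁, c₀]ᵀ = Mᵀg reads: 461·c₁ + 47·c₀ = -1183;  47·c₁ + 7·c₀ = -115.
det = 461·7 − 47² = 1018.
c₁ = ((-1183)·7 − 47·(-115))/1018 = -1438/509; c₀ = (461·(-115) − 47·(-1183))/1018 = 1293/509.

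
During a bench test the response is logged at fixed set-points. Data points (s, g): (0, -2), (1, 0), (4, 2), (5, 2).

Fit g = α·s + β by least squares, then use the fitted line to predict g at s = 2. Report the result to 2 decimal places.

ĝ = 0.12

The normal system AᵀA·[α, β]ᵀ = Aᵀg is [[42, 10]; [10, 4]]·[α, β]ᵀ = [18, 2]ᵀ.
Determinant 42·4 − 10² = 68.
α = (18·4 − 10·2)/68 = 13/17; β = (42·2 − 10·18)/68 = -24/17.
At s = 2: ĝ = (13/17)·(2) + (-24/17)·(1) = 2/17.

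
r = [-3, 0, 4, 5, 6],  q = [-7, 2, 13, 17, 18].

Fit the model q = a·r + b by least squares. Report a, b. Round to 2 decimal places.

From the data, Σr·r = 86, Σr = 12, Σ1 = 5.
And Σr·q = 266, Σq = 43.
So XᵀX·[a, b]ᵀ = Xᵀq: [[86, 12]; [12, 5]]·[a, b]ᵀ = [266, 43]ᵀ.
Eliminating b: 5·(row 1) − 12·(row 2) gives 286·a = 5·266 − 12·43 = 814, so a = 37/13.
Then b = (43 − 12·(37/13))/5 = 23/13.

a = 2.85, b = 1.77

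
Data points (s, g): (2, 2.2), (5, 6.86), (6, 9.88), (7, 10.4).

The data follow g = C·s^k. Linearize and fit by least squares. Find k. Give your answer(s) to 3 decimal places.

Linearized form: ln g = k·ln s + ln C. From the 4 transformed points,
Sums: Σln s = 6.0403, Σ(ln s)² = 10.0677, Σln g = 7.3465, Σln s·ln g = 12.3068.
Normal system: [[10.0677, 6.0403]; [6.0403, 4]]·[k, ln C]ᵀ = [12.3068, 7.3465]ᵀ.
Solving (det = 3.7862): k = 1.28167, ln C = -0.09879.

k = 1.282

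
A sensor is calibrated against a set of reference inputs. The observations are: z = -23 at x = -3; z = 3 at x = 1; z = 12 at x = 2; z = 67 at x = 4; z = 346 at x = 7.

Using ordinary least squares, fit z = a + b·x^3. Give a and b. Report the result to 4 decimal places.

a = 3.2825, b = 0.9989

From the data, Σ1 = 5, Σx^3 = 389, Σx^3·x^3 = 122539.
Moment sums: Σz = 405, Σx^3·z = 123686.
Normal equations: [[5, 389]; [389, 122539]]·[a, b]ᵀ = [405, 123686]ᵀ.
Eliminating b: 122539·(row 1) − 389·(row 2) gives 461374·a = 122539·405 − 389·123686 = 1514441, so a = 1514441/461374.
Then b = (123686 − 389·(1514441/461374))/122539 = 460885/461374.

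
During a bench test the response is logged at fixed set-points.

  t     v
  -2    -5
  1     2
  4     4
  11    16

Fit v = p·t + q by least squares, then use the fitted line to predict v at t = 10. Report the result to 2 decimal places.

v̂ = 14.35

The normal system MᵀM·[p, q]ᵀ = Mᵀv is [[142, 14]; [14, 4]]·[p, q]ᵀ = [204, 17]ᵀ.
Eliminating q: 4·(row 1) − 14·(row 2) gives 372·p = 4·204 − 14·17 = 578, so p = 289/186.
Then q = (17 − 14·(289/186))/4 = -221/186.
At t = 10: v̂ = (289/186)·(10) + (-221/186)·(1) = 2669/186.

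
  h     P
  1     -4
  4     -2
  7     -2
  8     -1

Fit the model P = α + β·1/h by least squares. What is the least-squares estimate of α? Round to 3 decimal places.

Sums needed: Σ1 = 4, Σ1/h = 85/56, Σ1/h·1/h = 3445/3136.
Right-hand side: ΣP = -9, Σ1/h·P = -275/56.
XᵀX·[α, β]ᵀ = XᵀP becomes [[4, 85/56]; [85/56, 3445/3136]]·[α, β]ᵀ = [-9, -275/56]ᵀ.
Determinant 4·(3445/3136) − (85/56)² = 6555/3136.
α = ((-9)·(3445/3136) − (85/56)·(-275/56))/(6555/3136) = -1526/1311; β = (4·(-275/56) − (85/56)·(-9))/(6555/3136) = -3752/1311.

α = -1.164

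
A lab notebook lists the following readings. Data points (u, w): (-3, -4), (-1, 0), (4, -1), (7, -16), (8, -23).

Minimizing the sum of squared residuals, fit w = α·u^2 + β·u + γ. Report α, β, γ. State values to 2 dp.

α = -0.51, β = 0.93, γ = 2.69

Normal-equation sums: Σu^2·u^2 = 6835, Σu^2·u = 891, Σu^2 = 139, Σu·u = 139, Σu = 15, Σ1 = 5.
Right-hand side: Σu^2·w = -2308, Σu·w = -288, Σw = -44.
So MᵀM·[α, β, γ]ᵀ = Mᵀw: [[6835, 891, 139]; [891, 139, 15]; [139, 15, 5]]·[α, β, γ]ᵀ = [-2308, -288, -44]ᵀ.
Solving the 3×3 system (Gaussian elimination) gives α = -17517/34112, β = 31719/34112, γ = 45815/17056.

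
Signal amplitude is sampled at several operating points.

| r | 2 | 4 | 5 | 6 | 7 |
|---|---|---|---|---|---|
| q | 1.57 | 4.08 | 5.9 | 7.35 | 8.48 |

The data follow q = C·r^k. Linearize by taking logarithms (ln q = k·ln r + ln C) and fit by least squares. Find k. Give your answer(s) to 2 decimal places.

k = 1.38

Let Y = ln q. Fitting Y = k·ln r + ln C by least squares:
Σln r = 7.4265, Σ(ln r)² = 11.9895, Σln q = 7.7645, Σln r·ln q = 12.8524.
Equations: 11.9895·k + 7.4265·ln C = 12.8524;  7.4265·k + 5·ln C = 7.7645.
Δ = 11.9895·5 − (7.4265)² = 4.7940; k = (12.8524·5 − 7.4265·7.7645)/4.7940 = 1.37639, ln C = (11.9895·7.7645 − 7.4265·12.8524)/4.7940 = -0.49145.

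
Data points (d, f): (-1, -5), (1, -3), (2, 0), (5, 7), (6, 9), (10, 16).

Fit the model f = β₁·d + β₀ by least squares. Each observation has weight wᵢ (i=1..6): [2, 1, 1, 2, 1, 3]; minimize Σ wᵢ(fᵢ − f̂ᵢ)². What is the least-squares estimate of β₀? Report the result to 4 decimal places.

β₀ = -3.4416

The normal system XᵀWX·[β₁, β₀]ᵀ = XᵀWf is [[393, 47]; [47, 10]]·[β₁, β₀]ᵀ = [611, 58]ᵀ.
Eliminating β₀: 10·(row 1) − 47·(row 2) gives 1721·β₁ = 10·611 − 47·58 = 3384, so β₁ = 3384/1721.
Then β₀ = (58 − 47·(3384/1721))/10 = -5923/1721.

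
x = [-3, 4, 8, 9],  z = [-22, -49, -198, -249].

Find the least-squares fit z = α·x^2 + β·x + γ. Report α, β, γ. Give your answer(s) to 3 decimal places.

From the data, Σx^2·x^2 = 10994, Σx^2·x = 1278, Σx^2 = 170, Σx·x = 170, Σx = 18, Σ1 = 4.
Moment sums: Σx^2·z = -33823, Σx·z = -3955, Σz = -518.
Solving the 3×3 system (Gaussian elimination) gives α = -27225/9034, β = -7919/9034, γ = 22795/9034.

α = -3.014, β = -0.877, γ = 2.523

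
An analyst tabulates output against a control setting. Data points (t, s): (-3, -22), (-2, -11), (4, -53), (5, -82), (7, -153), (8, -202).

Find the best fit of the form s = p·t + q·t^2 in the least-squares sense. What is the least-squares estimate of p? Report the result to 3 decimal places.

The normal system AᵀA·[p, q]ᵀ = Aᵀs is [[167, 1009]; [1009, 7475]]·[p, q]ᵀ = [-3221, -23565]ᵀ.
Eliminating q: 7475·(row 1) − 1009·(row 2) gives 230244·p = 7475·(-3221) − 1009·(-23565) = -299890, so p = -149945/115122.
Then q = ((-23565) − 1009·(-149945/115122))/7475 = -342683/115122.

p = -1.302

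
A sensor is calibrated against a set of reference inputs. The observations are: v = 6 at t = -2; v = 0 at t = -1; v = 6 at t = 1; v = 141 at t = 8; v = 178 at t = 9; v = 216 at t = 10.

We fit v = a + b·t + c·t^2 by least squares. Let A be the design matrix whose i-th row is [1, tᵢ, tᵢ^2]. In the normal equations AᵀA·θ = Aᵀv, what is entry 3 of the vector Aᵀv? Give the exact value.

45072

Entry 3 ↔ basis t^2, so (Aᵀv)_{3} = Σᵢ (t^2)·vᵢ = (4)·(6) + (1)·(0) + (1)·(6) + (64)·(141) + (81)·(178) + (100)·(216) = 45072.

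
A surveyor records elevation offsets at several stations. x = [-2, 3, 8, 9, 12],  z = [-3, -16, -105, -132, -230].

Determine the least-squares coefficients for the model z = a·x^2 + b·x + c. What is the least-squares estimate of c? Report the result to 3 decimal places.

From the data, Σx^2·x^2 = 31490, Σx^2·x = 2988, Σx^2 = 302, Σx·x = 302, Σx = 30, Σ1 = 5.
For Aᵀz: Σx^2·z = -50688, Σx·z = -4830, Σz = -486.
So AᵀA·[a, b, c]ᵀ = Aᵀz: [[31490, 2988, 302]; [2988, 302, 30]; [302, 30, 5]]·[a, b, c]ᵀ = [-50688, -4830, -486]ᵀ.
Row-reducing yields a = -146598/97261, b = -112773/97261, c = 77388/97261.

c = 0.796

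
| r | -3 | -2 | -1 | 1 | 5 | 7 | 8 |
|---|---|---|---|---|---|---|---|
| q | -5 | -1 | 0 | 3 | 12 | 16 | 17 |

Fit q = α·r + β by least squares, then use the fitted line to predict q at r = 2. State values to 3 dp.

The normal equations are: 153·α + 15·β = 328;  15·α + 7·β = 42.
(Σr·r = 153, Σr = 15, Σ1 = 7, Σr·q = 328, Σq = 42.)
det = 153·7 − 15² = 846.
α = (328·7 − 15·42)/846 = 833/423; β = (153·42 − 15·328)/846 = 251/141.
At r = 2: q̂ = (833/423)·(2) + (251/141)·(1) = 2419/423.

q̂ = 5.719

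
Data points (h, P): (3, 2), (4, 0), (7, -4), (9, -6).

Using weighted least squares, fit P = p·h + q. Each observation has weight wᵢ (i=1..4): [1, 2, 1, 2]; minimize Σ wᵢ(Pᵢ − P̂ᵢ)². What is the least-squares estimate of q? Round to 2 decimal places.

Compute the Gram sums: Σwᵢ·h·h = 252, Σwᵢ·h = 36, Σwᵢ·1 = 6.
For XᵀWP: Σwᵢ·h·P = -130, Σwᵢ·P = -14.
So XᵀWX·[p, q]ᵀ = XᵀWP: [[252, 36]; [36, 6]]·[p, q]ᵀ = [-130, -14]ᵀ.
Eliminating q: 6·(row 1) − 36·(row 2) gives 216·p = 6·(-130) − 36·(-14) = -276, so p = -23/18.
Then q = ((-14) − 36·(-23/18))/6 = 16/3.

q = 5.33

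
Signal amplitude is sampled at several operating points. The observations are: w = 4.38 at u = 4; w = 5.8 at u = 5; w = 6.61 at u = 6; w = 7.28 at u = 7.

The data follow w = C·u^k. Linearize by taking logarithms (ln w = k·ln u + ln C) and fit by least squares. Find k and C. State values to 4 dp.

Taking logs, ln w = k·ln u + ln C, so regress ln w on ln u.
Over the data: Σln u = 6.7334, Σ(ln u)² = 11.5091, Σln w = 7.1086, Σln u·ln w = 12.1236.
Normal system: [[11.5091, 6.7334]; [6.7334, 4]]·[k, ln C]ᵀ = [12.1236, 7.1086]ᵀ.
Solving (det = 0.6976): k = 0.90175, ln C = 0.25920, so C = exp(0.25920) = 1.29589.

k = 0.9017, C = 1.2959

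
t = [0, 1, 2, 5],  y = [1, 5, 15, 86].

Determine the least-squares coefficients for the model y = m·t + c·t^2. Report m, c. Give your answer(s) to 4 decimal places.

m = 1.3190, c = 3.1748

From the data, Σt·t = 30, Σt·t^2 = 134, Σt^2·t^2 = 642.
Right-hand side: Σt·y = 465, Σt^2·y = 2215.
Determinant 30·642 − 134² = 1304.
m = (465·642 − 134·2215)/1304 = 215/163; c = (30·2215 − 134·465)/1304 = 1035/326.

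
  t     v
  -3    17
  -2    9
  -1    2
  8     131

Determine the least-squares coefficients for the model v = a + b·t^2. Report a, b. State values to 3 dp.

Compute the Gram sums: Σ1 = 4, Σt^2 = 78, Σt^2·t^2 = 4194.
For Xᵀv: Σv = 159, Σt^2·v = 8575.
Normal equations: [[4, 78]; [78, 4194]]·[a, b]ᵀ = [159, 8575]ᵀ.
Δ = 4·4194 − 78² = 10692.
a = (159·4194 − 78·8575)/10692 = -167/891; b = (4·8575 − 78·159)/10692 = 10949/5346.

a = -0.187, b = 2.048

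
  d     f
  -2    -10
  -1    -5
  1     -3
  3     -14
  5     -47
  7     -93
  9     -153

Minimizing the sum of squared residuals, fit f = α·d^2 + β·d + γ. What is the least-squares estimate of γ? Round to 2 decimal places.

γ = -1.10

The normal system AᵀA·[α, β, γ]ᵀ = Aᵀf is [[9686, 1216, 170]; [1216, 170, 22]; [170, 22, 7]]·[α, β, γ]ᵀ = [-18299, -2283, -325]ᵀ.
Solving the 3×3 system (Gaussian elimination) gives α = -663259/335202, β = 290231/335202, γ = -61231/55867.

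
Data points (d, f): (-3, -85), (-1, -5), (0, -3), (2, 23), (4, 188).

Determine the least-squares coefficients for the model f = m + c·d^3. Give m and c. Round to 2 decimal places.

From the data, Σ1 = 5, Σd^3 = 44, Σd^3·d^3 = 4890.
Moment sums: Σf = 118, Σd^3·f = 14516.
XᵀX·[m, c]ᵀ = Xᵀf becomes [[5, 44]; [44, 4890]]·[m, c]ᵀ = [118, 14516]ᵀ.
Δ = 5·4890 − 44² = 22514.
m = (118·4890 − 44·14516)/22514 = -30842/11257; c = (5·14516 − 44·118)/22514 = 33694/11257.

m = -2.74, c = 2.99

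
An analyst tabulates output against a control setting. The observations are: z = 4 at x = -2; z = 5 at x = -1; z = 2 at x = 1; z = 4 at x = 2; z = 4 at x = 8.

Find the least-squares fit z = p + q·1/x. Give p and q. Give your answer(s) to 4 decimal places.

p = 3.8296, q = -1.1841

With design matrix M, MᵀM = [[5, 1/8]; [1/8, 161/64]] and Mᵀz = [19, -5/2]ᵀ.
Eliminating q: (161/64)·(row 1) − (1/8)·(row 2) gives (201/16)·p = (161/64)·19 − (1/8)·(-5/2) = 3079/64, so p = 3079/804.
Then q = ((-5/2) − (1/8)·(3079/804))/(161/64) = -238/201.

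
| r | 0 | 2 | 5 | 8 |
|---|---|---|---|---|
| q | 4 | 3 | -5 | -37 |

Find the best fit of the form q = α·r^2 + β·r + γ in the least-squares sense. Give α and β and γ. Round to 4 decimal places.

α = -0.9967, β = 3.0348, γ = 3.0433

Forming AᵀA = [[4737, 645, 93]; [645, 93, 15]; [93, 15, 4]] and Aᵀq = [-2481, -315, -35]ᵀ gives AᵀA·[α, β, γ]ᵀ = Aᵀq.
Row-reducing yields α = -1519/1524, β = 4625/1524, γ = 773/254.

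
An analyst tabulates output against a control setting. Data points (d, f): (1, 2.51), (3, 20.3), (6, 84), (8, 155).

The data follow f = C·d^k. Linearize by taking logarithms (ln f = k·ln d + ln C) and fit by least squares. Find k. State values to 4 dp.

Let Y = ln f. Fitting Y = k·ln d + ln C by least squares:
AᵀA = [[8.7414, 4.9698]; [4.9698, 4]], rhs = [21.7340, 13.4051]ᵀ  (here Σln d = 4.9698, Σ(ln d)² = 8.7414, Σln f = 13.4051, Σln d·ln f = 21.7340).
Δ = 8.7414·4 − (4.9698)² = 10.2667; k = (21.7340·4 − 4.9698·13.4051)/10.2667 = 1.97872, ln C = (8.7414·13.4051 − 4.9698·21.7340)/10.2667 = 0.89283.

k = 1.9787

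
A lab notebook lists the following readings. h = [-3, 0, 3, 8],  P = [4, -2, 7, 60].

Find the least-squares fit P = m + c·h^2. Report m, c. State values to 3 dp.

m = -2.832, c = 0.980

MᵀM·[m, c]ᵀ = MᵀP reads: 4·m + 82·c = 69;  82·m + 4258·c = 3939.
Δ = 4·4258 − 82² = 10308.
m = (69·4258 − 82·3939)/10308 = -2433/859; c = (4·3939 − 82·69)/10308 = 1683/1718.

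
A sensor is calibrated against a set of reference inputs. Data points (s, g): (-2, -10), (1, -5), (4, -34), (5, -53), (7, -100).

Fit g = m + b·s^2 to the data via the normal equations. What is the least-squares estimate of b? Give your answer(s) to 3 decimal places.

b = -1.992

The normal system MᵀM·[m, b]ᵀ = Mᵀg is [[5, 95]; [95, 3299]]·[m, b]ᵀ = [-202, -6814]ᵀ.
Eliminating b: 3299·(row 1) − 95·(row 2) gives 7470·m = 3299·(-202) − 95·(-6814) = -19068, so m = -3178/1245.
Then b = ((-6814) − 95·(-3178/1245))/3299 = -496/249.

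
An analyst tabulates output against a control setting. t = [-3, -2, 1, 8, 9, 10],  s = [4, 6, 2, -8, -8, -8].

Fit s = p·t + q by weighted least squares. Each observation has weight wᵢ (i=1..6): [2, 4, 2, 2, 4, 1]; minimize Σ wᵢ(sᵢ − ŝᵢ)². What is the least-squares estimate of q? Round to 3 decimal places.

From the data, Σwᵢ·t·t = 588, Σwᵢ·t = 50, Σwᵢ·1 = 15.
Moment sums: Σwᵢ·t·s = -564, Σwᵢ·s = -20.
Eliminating q: 15·(row 1) − 50·(row 2) gives 6320·p = 15·(-564) − 50·(-20) = -7460, so p = -373/316.
Then q = ((-20) − 50·(-373/316))/15 = 411/158.

q = 2.601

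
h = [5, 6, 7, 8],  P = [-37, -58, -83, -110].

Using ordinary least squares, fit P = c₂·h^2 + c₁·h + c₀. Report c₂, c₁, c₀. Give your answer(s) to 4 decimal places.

Normal-equation sums: Σh^2·h^2 = 8418, Σh^2·h = 1196, Σh^2 = 174, Σh·h = 174, Σh = 26, Σ1 = 4.
Moment sums: Σh^2·P = -14120, Σh·P = -1994, ΣP = -288.
AᵀA·[c₂, c₁, c₀]ᵀ = AᵀP becomes [[8418, 1196, 174]; [1196, 174, 26]; [174, 26, 4]]·[c₂, c₁, c₀]ᵀ = [-14120, -1994, -288]ᵀ.
Inverting the 3×3 Gram matrix, [c₂, c₁, c₀]ᵀ = [-3/2, -49/10, 251/10]ᵀ.

c₂ = -1.5000, c₁ = -4.9000, c₀ = 25.1000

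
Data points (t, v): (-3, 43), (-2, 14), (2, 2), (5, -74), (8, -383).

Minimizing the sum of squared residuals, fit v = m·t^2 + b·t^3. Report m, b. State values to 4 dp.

Sums needed: Σt^2·t^2 = 4834, Σt^2·t^3 = 35650, Σt^3·t^3 = 278626.
For Xᵀv: Σt^2·v = -25911, Σt^3·v = -206603.
det = 4834·278626 − 35650² = 75955584.
m = ((-25911)·278626 − 35650·(-206603))/75955584 = 18239833/9494448; b = (4834·(-206603) − 35650·(-25911))/75955584 = -9373969/9494448.

m = 1.9211, b = -0.9873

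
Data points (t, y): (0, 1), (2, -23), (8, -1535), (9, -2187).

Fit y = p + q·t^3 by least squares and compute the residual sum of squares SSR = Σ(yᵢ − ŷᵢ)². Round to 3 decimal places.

The normal equations are: 4·p + 1249·q = -3744;  1249·p + 793649·q = -2380427.
Eliminating q: 793649·(row 1) − 1249·(row 2) gives 1614595·p = 793649·(-3744) − 1249·(-2380427) = 1731467, so p = 1731467/1614595.
Then q = ((-2380427) − 1249·(1731467/1614595))/793649 = -4845452/1614595.
Residuals: -116872/1614595, -103536/1614595, 736632/1614595, -516224/1614595; SSR = 516224/1614595.

SSR = 0.320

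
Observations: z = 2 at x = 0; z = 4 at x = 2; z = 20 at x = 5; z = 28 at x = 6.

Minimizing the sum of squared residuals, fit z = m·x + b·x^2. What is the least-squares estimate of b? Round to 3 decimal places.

From the data, Σx·x = 65, Σx·x^2 = 349, Σx^2·x^2 = 1937.
Right-hand side: Σx·z = 276, Σx^2·z = 1524.
Determinant 65·1937 − 349² = 4104.
m = (276·1937 − 349·1524)/4104 = 2/3; b = (65·1524 − 349·276)/4104 = 2/3.

b = 0.667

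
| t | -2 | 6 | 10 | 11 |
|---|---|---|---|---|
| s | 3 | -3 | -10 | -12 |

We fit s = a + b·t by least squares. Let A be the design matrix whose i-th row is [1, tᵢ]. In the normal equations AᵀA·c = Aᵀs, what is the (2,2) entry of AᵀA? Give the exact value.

Row 2 ↔ basis t, column 2 ↔ basis t, so (AᵀA)_{2,2} = Σᵢ (t)·(t) = (-2)·(-2) + (6)·(6) + (10)·(10) + (11)·(11) = 261.

261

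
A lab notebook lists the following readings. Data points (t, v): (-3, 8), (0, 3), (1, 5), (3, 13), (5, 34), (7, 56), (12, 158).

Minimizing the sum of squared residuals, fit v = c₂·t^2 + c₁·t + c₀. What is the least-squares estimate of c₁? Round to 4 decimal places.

MᵀM·[c₂, c₁, c₀]ᵀ = Mᵀv reads: 23925·c₂ + 2197·c₁ + 237·c₀ = 26540;  2197·c₂ + 237·c₁ + 25·c₀ = 2478;  237·c₂ + 25·c₁ + 7·c₀ = 277.
Row-reducing yields c₂ = 458845/459148, c₁ = 432167/459148, c₀ = 272627/114787.

c₁ = 0.9412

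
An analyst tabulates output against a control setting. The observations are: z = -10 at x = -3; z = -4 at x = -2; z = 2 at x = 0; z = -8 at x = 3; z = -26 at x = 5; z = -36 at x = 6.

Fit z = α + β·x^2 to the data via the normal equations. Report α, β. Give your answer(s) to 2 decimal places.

α = 0.73, β = -1.04

MᵀM·[α, β]ᵀ = Mᵀz reads: 6·α + 83·β = -82;  83·α + 2099·β = -2124.
(Σ1 = 6, Σx^2 = 83, Σx^2·x^2 = 2099, Σz = -82, Σx^2·z = -2124.)
Eliminating β: 2099·(row 1) − 83·(row 2) gives 5705·α = 2099·(-82) − 83·(-2124) = 4174, so α = 4174/5705.
Then β = ((-2124) − 83·(4174/5705))/2099 = -5938/5705.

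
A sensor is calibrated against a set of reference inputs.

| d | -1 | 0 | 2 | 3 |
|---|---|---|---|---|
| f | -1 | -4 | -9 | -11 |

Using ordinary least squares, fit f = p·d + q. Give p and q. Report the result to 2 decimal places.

p = -2.50, q = -3.75

Sums needed: Σd·d = 14, Σd = 4, Σ1 = 4.
For Aᵀf: Σd·f = -50, Σf = -25.
Normal equations: [[14, 4]; [4, 4]]·[p, q]ᵀ = [-50, -25]ᵀ.
Δ = 14·4 − 4² = 40.
p = ((-50)·4 − 4·(-25))/40 = -5/2; q = (14·(-25) − 4·(-50))/40 = -15/4.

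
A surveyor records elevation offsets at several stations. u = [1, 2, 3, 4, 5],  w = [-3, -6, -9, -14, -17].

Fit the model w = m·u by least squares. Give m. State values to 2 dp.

Setting ∂/∂m … = 0 gives: 55·m = -183.
Hence m = -183 / 55 ≈ -3.32727.

m = -3.33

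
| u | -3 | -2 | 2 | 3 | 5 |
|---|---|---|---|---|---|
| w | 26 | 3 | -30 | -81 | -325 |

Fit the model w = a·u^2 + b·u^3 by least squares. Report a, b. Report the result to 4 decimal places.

Normal-equation sums: Σu^2·u^2 = 819, Σu^2·u^3 = 3125, Σu^3·u^3 = 17211.
Moment sums: Σu^2·w = -8728, Σu^3·w = -43778.
Normal equations: [[819, 3125]; [3125, 17211]]·[a, b]ᵀ = [-8728, -43778]ᵀ.
Δ = 819·17211 − 3125² = 4330184.
a = ((-8728)·17211 − 3125·(-43778))/4330184 = -6705679/2165092; b = (819·(-43778) − 3125·(-8728))/4330184 = -4289591/2165092.

a = -3.0972, b = -1.9813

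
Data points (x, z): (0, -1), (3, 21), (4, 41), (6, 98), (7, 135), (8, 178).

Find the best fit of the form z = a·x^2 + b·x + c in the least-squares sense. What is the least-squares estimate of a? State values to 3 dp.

AᵀA·[a, b, c]ᵀ = Aᵀz reads: 8130·a + 1162·b + 174·c = 22380;  1162·a + 174·b + 28·c = 3184;  174·a + 28·b + 6·c = 472.
(Σx^2·x^2 = 8130, Σx^2·x = 1162, Σx^2 = 174, Σx·x = 174, Σx = 28, Σ1 = 6, Σx^2·z = 22380, Σx·z = 3184, Σz = 472.)
Row-reducing yields a = 4978/1671, b = -3942/2785, c = -9362/8355.

a = 2.979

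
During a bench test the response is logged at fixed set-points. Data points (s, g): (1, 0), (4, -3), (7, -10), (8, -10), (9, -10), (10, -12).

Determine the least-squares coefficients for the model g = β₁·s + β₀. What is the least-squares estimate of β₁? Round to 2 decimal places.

β₁ = -1.38

The normal equations are: 311·β₁ + 39·β₀ = -372;  39·β₁ + 6·β₀ = -45.
Determinant 311·6 − 39² = 345.
β₁ = ((-372)·6 − 39·(-45))/345 = -159/115; β₀ = (311·(-45) − 39·(-372))/345 = 171/115.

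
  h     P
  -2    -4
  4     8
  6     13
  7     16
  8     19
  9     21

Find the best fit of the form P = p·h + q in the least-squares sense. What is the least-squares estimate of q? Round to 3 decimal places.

q = -0.046

With design matrix A, AᵀA = [[250, 32]; [32, 6]] and AᵀP = [571, 73]ᵀ.
Eliminating q: 6·(row 1) − 32·(row 2) gives 476·p = 6·571 − 32·73 = 1090, so p = 545/238.
Then q = (73 − 32·(545/238))/6 = -11/238.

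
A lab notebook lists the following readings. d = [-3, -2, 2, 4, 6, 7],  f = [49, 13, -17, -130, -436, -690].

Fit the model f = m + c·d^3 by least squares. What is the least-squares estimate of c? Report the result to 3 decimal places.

c = -2.003

Normal-equation sums: Σ1 = 6, Σd^3 = 596, Σd^3·d^3 = 169258.
For Aᵀf: Σf = -1211, Σd^3·f = -340729.
Normal equations: [[6, 596]; [596, 169258]]·[m, c]ᵀ = [-1211, -340729]ᵀ.
det = 6·169258 − 596² = 660332.
m = ((-1211)·169258 − 596·(-340729))/660332 = -948477/330166; c = (6·(-340729) − 596·(-1211))/660332 = -661309/330166.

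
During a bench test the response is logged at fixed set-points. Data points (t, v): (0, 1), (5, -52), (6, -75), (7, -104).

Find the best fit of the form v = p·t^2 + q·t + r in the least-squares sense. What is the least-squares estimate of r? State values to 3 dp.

Entries of XᵀX: Σt^2·t^2 = 4322, Σt^2·t = 684, Σt^2 = 110, Σt·t = 110, Σt = 18, Σ1 = 4.
For Xᵀv: Σt^2·v = -9096, Σt·v = -1438, Σv = -230.
Solving the 3×3 system (Gaussian elimination) gives p = -1048/473, q = 257/473, r = 466/473.

r = 0.985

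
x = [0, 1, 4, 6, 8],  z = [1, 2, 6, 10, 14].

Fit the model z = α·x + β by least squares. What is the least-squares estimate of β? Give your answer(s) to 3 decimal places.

β = 0.442

MᵀM·[α, β]ᵀ = Mᵀz reads: 117·α + 19·β = 198;  19·α + 5·β = 33.
(Σx·x = 117, Σx = 19, Σ1 = 5, Σx·z = 198, Σz = 33.)
Determinant 117·5 − 19² = 224.
α = (198·5 − 19·33)/224 = 363/224; β = (117·33 − 19·198)/224 = 99/224.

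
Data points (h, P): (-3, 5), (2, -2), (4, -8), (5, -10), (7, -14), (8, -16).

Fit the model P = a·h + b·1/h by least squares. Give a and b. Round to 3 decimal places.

a = -2.095, b = 3.808

Entries of XᵀX: Σh·h = 167, Σh·1/h = 6, Σ1/h·1/h = 352549/705600.
And Σh·P = -327, Σ1/h·P = -32/3.
Normal equations: [[167, 6]; [6, 352549/705600]]·[a, b]ᵀ = [-327, -32/3]ᵀ.
Δ = 167·(352549/705600) − 6² = 33474083/705600.
a = ((-327)·(352549/705600) − 6·(-32/3))/(33474083/705600) = -70125123/33474083; b = (167·(-32/3) − 6·(-327))/(33474083/705600) = 127478400/33474083.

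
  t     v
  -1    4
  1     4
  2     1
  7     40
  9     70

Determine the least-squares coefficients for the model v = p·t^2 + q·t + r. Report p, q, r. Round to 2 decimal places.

The normal system XᵀX·[p, q, r]ᵀ = Xᵀv is [[8980, 1080, 136]; [1080, 136, 18]; [136, 18, 5]]·[p, q, r]ᵀ = [7642, 912, 119]ᵀ.
Row-reducing yields p = 17583/17138, q = -717/418, r = 17728/8569.

p = 1.03, q = -1.72, r = 2.07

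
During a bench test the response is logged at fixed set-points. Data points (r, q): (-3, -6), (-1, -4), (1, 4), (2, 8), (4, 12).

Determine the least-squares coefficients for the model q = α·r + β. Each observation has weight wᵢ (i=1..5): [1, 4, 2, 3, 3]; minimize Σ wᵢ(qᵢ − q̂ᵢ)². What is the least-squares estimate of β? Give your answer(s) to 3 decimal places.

The normal system XᵀWX·[α, β]ᵀ = XᵀWq is [[75, 13]; [13, 13]]·[α, β]ᵀ = [234, 46]ᵀ.
Determinant 75·13 − 13² = 806.
α = (234·13 − 13·46)/806 = 94/31; β = (75·46 − 13·234)/806 = 204/403.

β = 0.506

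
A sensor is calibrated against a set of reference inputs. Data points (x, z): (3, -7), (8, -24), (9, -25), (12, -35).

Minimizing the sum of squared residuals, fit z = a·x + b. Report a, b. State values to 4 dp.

a = -3.0952, b = 2.0119

From the data, Σx·x = 298, Σx = 32, Σ1 = 4.
Right-hand side: Σx·z = -858, Σz = -91.
Normal equations: [[298, 32]; [32, 4]]·[a, b]ᵀ = [-858, -91]ᵀ.
Δ = 298·4 − 32² = 168.
a = ((-858)·4 − 32·(-91))/168 = -65/21; b = (298·(-91) − 32·(-858))/168 = 169/84.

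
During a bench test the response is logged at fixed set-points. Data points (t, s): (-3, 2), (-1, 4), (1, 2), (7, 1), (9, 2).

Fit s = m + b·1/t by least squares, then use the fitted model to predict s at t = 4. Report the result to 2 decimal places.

ŝ = 1.94

Forming XᵀX = [[5, -5/63]; [-5/63, 8509/3969]] and Xᵀs = [11, -145/63]ᵀ gives XᵀX·[m, b]ᵀ = Xᵀs.
Determinant 5·(8509/3969) − (-5/63)² = 42520/3969.
m = (11·(8509/3969) − (-5/63)·(-145/63))/(42520/3969) = 46437/21260; b = (5·(-145/63) − (-5/63)·11)/(42520/3969) = -4221/4252.
At t = 4: ŝ = (46437/21260)·(1) + (-4221/4252)·(1/4) = 164643/85040.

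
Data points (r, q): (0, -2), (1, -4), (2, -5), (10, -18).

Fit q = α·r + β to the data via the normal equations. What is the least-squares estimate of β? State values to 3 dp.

Forming MᵀM = [[105, 13]; [13, 4]] and Mᵀq = [-194, -29]ᵀ gives MᵀM·[α, β]ᵀ = Mᵀq.
Determinant 105·4 − 13² = 251.
α = ((-194)·4 − 13·(-29))/251 = -399/251; β = (105·(-29) − 13·(-194))/251 = -523/251.

β = -2.084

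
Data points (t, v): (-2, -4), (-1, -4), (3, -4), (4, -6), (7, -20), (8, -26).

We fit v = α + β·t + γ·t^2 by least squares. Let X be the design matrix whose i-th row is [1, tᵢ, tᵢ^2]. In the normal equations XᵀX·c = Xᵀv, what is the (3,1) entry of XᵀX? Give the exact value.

143

Row 3 ↔ basis t^2, column 1 ↔ basis 1, so (XᵀX)_{3,1} = Σᵢ t^2 = (4)·(1) + (1)·(1) + (9)·(1) + (16)·(1) + (49)·(1) + (64)·(1) = 143.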